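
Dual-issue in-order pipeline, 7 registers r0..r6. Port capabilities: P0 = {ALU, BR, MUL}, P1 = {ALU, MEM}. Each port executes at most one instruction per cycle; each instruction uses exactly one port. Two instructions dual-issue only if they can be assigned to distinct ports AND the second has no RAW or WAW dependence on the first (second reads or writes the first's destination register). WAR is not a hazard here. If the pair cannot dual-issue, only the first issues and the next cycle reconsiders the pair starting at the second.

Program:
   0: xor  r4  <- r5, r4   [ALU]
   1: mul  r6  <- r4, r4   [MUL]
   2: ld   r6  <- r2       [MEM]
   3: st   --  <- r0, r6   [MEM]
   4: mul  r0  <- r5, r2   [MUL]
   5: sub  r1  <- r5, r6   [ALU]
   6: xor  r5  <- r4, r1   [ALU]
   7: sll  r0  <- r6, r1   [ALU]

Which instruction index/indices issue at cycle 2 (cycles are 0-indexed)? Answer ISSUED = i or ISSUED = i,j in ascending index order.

0. xor.ALU @i0  | RAW r4
1. mul.MUL @i1  | WAW r6
2. ld.MEM @i2  | no-port MEM/MEM
3. st.MEM mul.MUL @i3+i4  | 2-wide
4. sub.ALU @i5  | RAW r1
5. xor.ALU sll.ALU @i6+i7  | 2-wide

ISSUED = 2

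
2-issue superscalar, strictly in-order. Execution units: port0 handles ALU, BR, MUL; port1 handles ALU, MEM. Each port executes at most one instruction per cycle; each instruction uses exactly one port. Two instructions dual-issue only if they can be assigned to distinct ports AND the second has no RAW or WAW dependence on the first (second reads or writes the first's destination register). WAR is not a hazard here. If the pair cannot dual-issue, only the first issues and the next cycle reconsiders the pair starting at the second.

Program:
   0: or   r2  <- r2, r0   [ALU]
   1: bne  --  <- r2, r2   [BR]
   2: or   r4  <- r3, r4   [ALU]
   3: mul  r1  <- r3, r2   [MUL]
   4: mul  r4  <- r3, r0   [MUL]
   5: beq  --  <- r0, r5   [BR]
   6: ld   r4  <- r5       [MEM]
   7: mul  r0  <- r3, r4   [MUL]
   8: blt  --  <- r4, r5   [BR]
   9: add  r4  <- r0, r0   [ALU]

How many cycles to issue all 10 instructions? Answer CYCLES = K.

CYCLES = 7

0. or @i0  | RAW r2
1. bne;or @i1+i2  | dual
2. mul @i3  | no-port MUL/MUL
3. mul @i4  | no-port MUL/BR
4. beq;ld @i5+i6  | dual
5. mul @i7  | no-port MUL/BR
6. blt;add @i8+i9  | dual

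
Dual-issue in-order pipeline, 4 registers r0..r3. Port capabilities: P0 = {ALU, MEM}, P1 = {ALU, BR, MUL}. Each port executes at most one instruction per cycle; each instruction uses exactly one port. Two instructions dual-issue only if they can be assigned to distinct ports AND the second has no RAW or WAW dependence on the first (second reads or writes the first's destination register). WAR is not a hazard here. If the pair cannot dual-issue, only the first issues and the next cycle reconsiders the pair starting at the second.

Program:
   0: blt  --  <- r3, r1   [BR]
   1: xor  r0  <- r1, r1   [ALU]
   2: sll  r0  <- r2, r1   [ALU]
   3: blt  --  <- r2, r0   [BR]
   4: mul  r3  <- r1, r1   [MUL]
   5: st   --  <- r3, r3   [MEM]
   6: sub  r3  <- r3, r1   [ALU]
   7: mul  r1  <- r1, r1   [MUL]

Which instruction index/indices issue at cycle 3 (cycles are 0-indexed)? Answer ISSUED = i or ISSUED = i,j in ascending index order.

[0] i0+i1  blt xor  -- dual
[1] i2  sll  -- RAW r0
[2] i3  blt  -- no-port BR/MUL
[3] i4  mul  -- RAW r3
[4] i5+i6  st sub  -- dual
[5] i7  mul  -- tail

ISSUED = 4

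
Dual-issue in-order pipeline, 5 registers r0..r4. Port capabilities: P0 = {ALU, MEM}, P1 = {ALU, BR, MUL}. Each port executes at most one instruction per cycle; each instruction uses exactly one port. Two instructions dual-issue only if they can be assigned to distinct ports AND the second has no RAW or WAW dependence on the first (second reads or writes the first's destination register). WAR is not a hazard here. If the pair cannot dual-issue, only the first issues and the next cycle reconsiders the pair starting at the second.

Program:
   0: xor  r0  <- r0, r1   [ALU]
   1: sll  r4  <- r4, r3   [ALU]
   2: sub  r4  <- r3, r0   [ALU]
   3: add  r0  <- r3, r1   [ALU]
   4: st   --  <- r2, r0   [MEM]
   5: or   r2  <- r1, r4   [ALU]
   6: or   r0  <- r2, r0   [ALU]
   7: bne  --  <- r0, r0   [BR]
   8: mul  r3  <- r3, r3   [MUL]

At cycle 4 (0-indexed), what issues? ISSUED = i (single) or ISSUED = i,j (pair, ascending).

#0 head=0: xor;sll i0+i1 2-wide
#1 head=2: sub;add i2+i3 2-wide
#2 head=4: st;or i4+i5 2-wide
#3 head=6: or i6 RAW r0
#4 head=7: bne i7 no-port BR/MUL
#5 head=8: mul i8 tail

ISSUED = 7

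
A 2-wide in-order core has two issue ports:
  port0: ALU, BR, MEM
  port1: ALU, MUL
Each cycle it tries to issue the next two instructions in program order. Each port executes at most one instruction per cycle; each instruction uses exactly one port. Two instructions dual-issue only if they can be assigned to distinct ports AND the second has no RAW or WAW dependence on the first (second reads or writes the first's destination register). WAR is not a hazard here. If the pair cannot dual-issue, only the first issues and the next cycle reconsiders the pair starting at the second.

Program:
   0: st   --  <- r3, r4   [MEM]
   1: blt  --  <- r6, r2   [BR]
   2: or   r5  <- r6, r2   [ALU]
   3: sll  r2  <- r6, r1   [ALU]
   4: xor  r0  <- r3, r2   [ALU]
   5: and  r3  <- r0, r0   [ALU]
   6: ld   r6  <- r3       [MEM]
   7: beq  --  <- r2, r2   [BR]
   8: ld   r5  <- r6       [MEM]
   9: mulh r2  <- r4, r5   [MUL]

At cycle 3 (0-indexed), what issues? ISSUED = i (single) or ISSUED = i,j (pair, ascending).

ISSUED = 4

  cy0 -> i0 (st.MEM) no-port MEM/BR
  cy1 -> i1&i2 (blt.BR or.ALU) dual
  cy2 -> i3 (sll.ALU) RAW r2
  cy3 -> i4 (xor.ALU) RAW r0
  cy4 -> i5 (and.ALU) RAW r3
  cy5 -> i6 (ld.MEM) no-port MEM/BR
  cy6 -> i7 (beq.BR) no-port BR/MEM
  cy7 -> i8 (ld.MEM) RAW r5
  cy8 -> i9 (mulh.MUL) tail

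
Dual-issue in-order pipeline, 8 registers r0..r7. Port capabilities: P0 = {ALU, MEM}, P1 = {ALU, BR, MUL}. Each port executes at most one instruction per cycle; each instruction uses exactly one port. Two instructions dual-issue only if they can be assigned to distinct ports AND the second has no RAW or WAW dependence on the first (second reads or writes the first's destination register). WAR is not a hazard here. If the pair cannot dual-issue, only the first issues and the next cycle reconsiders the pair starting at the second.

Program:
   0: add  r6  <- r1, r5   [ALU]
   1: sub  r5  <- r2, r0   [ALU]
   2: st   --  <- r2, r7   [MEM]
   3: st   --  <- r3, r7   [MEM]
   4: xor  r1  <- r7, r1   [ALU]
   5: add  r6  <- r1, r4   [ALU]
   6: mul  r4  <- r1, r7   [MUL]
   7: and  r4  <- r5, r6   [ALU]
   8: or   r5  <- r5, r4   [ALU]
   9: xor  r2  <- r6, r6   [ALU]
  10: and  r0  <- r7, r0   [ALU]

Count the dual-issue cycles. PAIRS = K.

PAIRS = 4

[0] i0,i1  add;sub  -- dual
[1] i2  st  -- no-port MEM/MEM
[2] i3,i4  st;xor  -- dual
[3] i5,i6  add;mul  -- dual
[4] i7  and  -- RAW r4
[5] i8,i9  or;xor  -- dual
[6] i10  and  -- tail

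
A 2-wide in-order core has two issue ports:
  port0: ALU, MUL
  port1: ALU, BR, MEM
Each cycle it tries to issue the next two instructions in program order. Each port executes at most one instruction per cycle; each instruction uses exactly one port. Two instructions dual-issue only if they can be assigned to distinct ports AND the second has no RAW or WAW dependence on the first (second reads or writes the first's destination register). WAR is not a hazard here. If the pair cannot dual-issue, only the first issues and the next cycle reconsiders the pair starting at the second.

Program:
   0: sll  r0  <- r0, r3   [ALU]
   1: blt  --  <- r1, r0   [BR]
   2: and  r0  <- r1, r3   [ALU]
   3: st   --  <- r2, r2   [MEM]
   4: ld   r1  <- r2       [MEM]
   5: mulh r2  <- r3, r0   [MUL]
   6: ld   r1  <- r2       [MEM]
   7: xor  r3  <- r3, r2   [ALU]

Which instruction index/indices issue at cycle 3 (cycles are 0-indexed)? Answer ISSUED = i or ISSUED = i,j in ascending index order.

ISSUED = 4,5

c0: i0 sll  RAW r0
c1: i1/i2 blt+and  2-wide
c2: i3 st  no-port MEM/MEM
c3: i4/i5 ld+mulh  2-wide
c4: i6/i7 ld+xor  2-wide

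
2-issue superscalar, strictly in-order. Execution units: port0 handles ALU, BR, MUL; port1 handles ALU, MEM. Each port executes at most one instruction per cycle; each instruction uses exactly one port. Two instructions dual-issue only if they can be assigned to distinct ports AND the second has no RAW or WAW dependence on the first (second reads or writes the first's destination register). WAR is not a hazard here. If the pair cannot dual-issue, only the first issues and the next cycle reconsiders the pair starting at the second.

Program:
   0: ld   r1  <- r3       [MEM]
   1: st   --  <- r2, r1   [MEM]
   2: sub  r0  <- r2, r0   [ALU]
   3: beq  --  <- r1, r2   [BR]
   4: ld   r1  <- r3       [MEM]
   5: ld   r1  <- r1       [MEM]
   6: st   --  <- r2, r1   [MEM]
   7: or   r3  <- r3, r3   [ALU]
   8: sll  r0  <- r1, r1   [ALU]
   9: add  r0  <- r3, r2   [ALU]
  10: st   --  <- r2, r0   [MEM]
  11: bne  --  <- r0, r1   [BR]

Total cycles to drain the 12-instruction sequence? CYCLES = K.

CYCLES = 8

[0] i0  ld.MEM  -- no-port MEM/MEM
[1] i1&i2  st.MEM/sub.ALU  -- 2-wide
[2] i3&i4  beq.BR/ld.MEM  -- 2-wide
[3] i5  ld.MEM  -- no-port MEM/MEM
[4] i6&i7  st.MEM/or.ALU  -- 2-wide
[5] i8  sll.ALU  -- WAW r0
[6] i9  add.ALU  -- RAW r0
[7] i10&i11  st.MEM/bne.BR  -- 2-wide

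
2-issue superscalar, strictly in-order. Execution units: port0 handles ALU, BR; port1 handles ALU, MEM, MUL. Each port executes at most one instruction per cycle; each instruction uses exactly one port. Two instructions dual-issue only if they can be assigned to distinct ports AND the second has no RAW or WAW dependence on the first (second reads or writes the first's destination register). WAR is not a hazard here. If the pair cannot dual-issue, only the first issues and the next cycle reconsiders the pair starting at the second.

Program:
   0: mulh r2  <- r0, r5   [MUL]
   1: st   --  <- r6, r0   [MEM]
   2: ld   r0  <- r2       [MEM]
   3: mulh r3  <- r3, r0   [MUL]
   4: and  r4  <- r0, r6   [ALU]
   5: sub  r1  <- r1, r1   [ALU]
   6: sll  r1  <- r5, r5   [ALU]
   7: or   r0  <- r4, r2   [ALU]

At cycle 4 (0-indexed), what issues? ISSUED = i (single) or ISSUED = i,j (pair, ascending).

#0 head=0: mulh i0 no-port MUL/MEM
#1 head=1: st i1 no-port MEM/MEM
#2 head=2: ld i2 no-port MEM/MUL
#3 head=3: mulh+and i3,i4 pair
#4 head=5: sub i5 WAW r1
#5 head=6: sll+or i6,i7 pair

ISSUED = 5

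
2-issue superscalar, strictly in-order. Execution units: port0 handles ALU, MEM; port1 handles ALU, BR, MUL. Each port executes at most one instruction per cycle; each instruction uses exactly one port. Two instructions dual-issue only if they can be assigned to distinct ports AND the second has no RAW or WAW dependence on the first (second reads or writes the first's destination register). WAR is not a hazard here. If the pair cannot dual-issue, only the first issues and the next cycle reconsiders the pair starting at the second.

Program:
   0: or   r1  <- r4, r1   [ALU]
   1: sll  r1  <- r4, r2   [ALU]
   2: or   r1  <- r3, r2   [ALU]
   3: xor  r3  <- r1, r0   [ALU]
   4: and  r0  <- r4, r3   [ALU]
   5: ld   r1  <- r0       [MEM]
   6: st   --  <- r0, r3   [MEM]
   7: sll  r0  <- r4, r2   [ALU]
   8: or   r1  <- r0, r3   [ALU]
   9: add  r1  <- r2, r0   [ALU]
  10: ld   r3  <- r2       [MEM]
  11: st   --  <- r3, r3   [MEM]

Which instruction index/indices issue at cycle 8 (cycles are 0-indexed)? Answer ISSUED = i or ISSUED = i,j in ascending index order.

  cy0 -> i0 (or) WAW r1
  cy1 -> i1 (sll) WAW r1
  cy2 -> i2 (or) RAW r1
  cy3 -> i3 (xor) RAW r3
  cy4 -> i4 (and) RAW r0
  cy5 -> i5 (ld) no-port MEM/MEM
  cy6 -> i6&i7 (st;sll) pair
  cy7 -> i8 (or) WAW r1
  cy8 -> i9&i10 (add;ld) pair
  cy9 -> i11 (st) tail

ISSUED = 9,10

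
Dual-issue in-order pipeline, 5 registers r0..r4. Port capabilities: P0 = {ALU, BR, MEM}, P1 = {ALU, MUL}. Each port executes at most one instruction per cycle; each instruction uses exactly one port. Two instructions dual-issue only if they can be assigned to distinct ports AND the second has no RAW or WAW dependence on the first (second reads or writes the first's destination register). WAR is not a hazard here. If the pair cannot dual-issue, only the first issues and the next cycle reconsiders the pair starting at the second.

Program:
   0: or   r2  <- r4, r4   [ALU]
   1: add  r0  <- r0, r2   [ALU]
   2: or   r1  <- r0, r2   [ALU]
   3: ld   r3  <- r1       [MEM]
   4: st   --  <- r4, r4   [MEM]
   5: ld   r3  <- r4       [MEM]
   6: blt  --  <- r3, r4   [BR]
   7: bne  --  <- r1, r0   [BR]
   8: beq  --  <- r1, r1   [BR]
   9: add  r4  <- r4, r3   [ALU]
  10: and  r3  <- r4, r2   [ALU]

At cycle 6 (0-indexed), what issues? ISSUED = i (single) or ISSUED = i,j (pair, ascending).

ISSUED = 6

0. or @i0  | RAW r2
1. add @i1  | RAW r0
2. or @i2  | RAW r1
3. ld @i3  | no-port MEM/MEM
4. st @i4  | no-port MEM/MEM
5. ld @i5  | no-port MEM/BR
6. blt @i6  | no-port BR/BR
7. bne @i7  | no-port BR/BR
8. beq;add @i8/i9  | 2-wide
9. and @i10  | tail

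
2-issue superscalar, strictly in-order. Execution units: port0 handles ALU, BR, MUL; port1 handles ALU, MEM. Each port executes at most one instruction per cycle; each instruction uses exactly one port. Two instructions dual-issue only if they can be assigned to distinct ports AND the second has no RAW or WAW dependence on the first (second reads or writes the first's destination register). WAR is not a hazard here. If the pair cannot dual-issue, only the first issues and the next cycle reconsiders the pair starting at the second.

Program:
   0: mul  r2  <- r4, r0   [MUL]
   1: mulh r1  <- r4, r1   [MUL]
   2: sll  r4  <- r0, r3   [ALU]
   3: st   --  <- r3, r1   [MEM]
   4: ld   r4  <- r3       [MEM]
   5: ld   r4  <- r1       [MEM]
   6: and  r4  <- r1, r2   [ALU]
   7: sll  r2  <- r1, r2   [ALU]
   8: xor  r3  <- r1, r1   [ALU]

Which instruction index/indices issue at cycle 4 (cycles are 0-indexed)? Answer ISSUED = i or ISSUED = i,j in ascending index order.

t=0 i0:mul.MUL ; no-port MUL/MUL
t=1 i1/i2:mulh.MUL;sll.ALU ; dual
t=2 i3:st.MEM ; no-port MEM/MEM
t=3 i4:ld.MEM ; no-port MEM/MEM
t=4 i5:ld.MEM ; WAW r4
t=5 i6/i7:and.ALU;sll.ALU ; dual
t=6 i8:xor.ALU ; tail

ISSUED = 5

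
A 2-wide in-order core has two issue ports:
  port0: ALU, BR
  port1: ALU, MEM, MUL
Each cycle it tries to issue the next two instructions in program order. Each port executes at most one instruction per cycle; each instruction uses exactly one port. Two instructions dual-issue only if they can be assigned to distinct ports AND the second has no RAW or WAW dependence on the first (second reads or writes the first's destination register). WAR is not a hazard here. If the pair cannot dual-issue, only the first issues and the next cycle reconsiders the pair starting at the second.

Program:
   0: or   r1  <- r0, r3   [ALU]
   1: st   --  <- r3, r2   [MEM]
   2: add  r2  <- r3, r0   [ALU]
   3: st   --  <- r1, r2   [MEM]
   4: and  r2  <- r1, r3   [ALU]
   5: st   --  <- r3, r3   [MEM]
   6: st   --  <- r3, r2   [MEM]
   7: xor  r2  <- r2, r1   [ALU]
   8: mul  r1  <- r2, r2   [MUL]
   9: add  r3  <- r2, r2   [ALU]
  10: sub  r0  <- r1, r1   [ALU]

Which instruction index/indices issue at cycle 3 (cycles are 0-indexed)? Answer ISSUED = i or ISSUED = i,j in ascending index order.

ISSUED = 5

c0: i0&i1 or/st  dual
c1: i2 add  RAW r2
c2: i3&i4 st/and  dual
c3: i5 st  no-port MEM/MEM
c4: i6&i7 st/xor  dual
c5: i8&i9 mul/add  dual
c6: i10 sub  tail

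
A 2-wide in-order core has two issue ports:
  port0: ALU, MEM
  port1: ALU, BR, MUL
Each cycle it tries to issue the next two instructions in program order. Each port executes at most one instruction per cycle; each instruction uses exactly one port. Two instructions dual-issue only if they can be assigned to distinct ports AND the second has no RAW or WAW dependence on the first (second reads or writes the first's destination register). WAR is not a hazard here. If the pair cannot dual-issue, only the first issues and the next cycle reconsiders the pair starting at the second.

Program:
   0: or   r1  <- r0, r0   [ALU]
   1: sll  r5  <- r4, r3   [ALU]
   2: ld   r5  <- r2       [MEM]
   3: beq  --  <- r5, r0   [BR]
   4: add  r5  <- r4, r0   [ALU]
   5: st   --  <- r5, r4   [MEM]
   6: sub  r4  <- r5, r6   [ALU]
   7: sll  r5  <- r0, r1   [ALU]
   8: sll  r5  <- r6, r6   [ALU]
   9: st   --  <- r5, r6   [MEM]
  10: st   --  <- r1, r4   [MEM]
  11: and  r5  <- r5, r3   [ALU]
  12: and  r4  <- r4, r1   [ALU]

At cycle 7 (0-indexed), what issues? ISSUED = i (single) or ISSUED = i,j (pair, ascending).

  cy0 -> i0+i1 (or.ALU+sll.ALU) 2-wide
  cy1 -> i2 (ld.MEM) RAW r5
  cy2 -> i3+i4 (beq.BR+add.ALU) 2-wide
  cy3 -> i5+i6 (st.MEM+sub.ALU) 2-wide
  cy4 -> i7 (sll.ALU) WAW r5
  cy5 -> i8 (sll.ALU) RAW r5
  cy6 -> i9 (st.MEM) no-port MEM/MEM
  cy7 -> i10+i11 (st.MEM+and.ALU) 2-wide
  cy8 -> i12 (and.ALU) tail

ISSUED = 10,11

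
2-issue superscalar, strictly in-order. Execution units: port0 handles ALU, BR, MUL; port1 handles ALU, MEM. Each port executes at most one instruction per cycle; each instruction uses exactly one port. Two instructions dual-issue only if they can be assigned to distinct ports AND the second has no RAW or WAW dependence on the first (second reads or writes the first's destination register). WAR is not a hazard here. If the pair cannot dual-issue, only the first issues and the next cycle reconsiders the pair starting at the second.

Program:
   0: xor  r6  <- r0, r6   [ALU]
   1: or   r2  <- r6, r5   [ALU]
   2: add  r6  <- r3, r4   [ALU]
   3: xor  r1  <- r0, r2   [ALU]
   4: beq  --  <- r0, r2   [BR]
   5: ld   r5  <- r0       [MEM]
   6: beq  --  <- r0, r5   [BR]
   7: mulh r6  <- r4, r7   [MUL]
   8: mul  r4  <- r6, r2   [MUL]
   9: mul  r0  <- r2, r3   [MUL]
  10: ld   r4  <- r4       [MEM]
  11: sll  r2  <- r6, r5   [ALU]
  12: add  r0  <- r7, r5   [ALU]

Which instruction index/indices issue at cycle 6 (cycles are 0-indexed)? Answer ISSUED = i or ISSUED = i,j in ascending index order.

c0: i0 xor.ALU  RAW r6
c1: i1&i2 or.ALU;add.ALU  2-wide
c2: i3&i4 xor.ALU;beq.BR  2-wide
c3: i5 ld.MEM  RAW r5
c4: i6 beq.BR  no-port BR/MUL
c5: i7 mulh.MUL  no-port MUL/MUL
c6: i8 mul.MUL  no-port MUL/MUL
c7: i9&i10 mul.MUL;ld.MEM  2-wide
c8: i11&i12 sll.ALU;add.ALU  2-wide

ISSUED = 8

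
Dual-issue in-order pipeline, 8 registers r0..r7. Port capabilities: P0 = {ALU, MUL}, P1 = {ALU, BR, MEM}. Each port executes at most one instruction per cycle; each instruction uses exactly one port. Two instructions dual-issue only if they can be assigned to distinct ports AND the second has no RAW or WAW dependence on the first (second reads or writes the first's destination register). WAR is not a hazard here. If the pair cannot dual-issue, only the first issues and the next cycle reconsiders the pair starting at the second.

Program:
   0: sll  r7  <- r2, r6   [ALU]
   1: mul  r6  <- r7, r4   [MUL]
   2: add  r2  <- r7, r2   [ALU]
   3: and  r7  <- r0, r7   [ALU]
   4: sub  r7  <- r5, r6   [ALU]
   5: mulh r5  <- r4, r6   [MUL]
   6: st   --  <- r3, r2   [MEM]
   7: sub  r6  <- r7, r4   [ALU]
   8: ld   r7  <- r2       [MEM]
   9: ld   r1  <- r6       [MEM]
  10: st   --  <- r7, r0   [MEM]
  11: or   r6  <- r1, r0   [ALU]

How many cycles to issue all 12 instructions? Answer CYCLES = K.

CYCLES = 8

c0: i0 sll  RAW r7
c1: i1&i2 mul add  dual
c2: i3 and  WAW r7
c3: i4&i5 sub mulh  dual
c4: i6&i7 st sub  dual
c5: i8 ld  no-port MEM/MEM
c6: i9 ld  no-port MEM/MEM
c7: i10&i11 st or  dual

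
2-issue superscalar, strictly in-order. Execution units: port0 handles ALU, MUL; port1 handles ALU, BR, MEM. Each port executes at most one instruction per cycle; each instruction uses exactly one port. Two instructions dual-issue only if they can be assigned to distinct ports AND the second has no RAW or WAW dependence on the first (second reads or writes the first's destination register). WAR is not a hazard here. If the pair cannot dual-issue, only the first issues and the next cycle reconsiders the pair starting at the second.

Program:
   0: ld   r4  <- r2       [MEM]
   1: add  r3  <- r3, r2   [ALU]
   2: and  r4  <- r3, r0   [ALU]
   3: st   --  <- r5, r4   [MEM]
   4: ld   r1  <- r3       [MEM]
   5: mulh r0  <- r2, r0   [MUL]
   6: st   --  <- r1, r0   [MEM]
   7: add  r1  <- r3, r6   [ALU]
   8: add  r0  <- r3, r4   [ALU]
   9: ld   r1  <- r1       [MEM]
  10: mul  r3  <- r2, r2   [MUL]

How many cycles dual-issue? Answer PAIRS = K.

#0 head=0: ld/add i0/i1 pair
#1 head=2: and i2 RAW r4
#2 head=3: st i3 no-port MEM/MEM
#3 head=4: ld/mulh i4/i5 pair
#4 head=6: st/add i6/i7 pair
#5 head=8: add/ld i8/i9 pair
#6 head=10: mul i10 tail

PAIRS = 4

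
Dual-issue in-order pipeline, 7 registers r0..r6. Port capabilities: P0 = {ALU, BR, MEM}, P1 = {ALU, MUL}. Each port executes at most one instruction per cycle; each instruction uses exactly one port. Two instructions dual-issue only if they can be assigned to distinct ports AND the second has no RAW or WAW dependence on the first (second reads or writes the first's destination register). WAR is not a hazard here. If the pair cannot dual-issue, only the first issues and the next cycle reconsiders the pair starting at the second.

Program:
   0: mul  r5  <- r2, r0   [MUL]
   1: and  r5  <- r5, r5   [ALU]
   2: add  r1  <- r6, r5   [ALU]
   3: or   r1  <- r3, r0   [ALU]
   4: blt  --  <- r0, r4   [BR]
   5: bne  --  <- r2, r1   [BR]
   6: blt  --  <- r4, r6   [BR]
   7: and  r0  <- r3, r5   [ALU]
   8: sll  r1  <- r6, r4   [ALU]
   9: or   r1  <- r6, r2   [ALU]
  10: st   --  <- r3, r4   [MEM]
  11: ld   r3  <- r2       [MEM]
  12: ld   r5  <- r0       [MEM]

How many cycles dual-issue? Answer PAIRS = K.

PAIRS = 3

  cy0 -> i0 (mul.MUL) RAW+WAW r5
  cy1 -> i1 (and.ALU) RAW r5
  cy2 -> i2 (add.ALU) WAW r1
  cy3 -> i3+i4 (or.ALU/blt.BR) 2-wide
  cy4 -> i5 (bne.BR) no-port BR/BR
  cy5 -> i6+i7 (blt.BR/and.ALU) 2-wide
  cy6 -> i8 (sll.ALU) WAW r1
  cy7 -> i9+i10 (or.ALU/st.MEM) 2-wide
  cy8 -> i11 (ld.MEM) no-port MEM/MEM
  cy9 -> i12 (ld.MEM) tail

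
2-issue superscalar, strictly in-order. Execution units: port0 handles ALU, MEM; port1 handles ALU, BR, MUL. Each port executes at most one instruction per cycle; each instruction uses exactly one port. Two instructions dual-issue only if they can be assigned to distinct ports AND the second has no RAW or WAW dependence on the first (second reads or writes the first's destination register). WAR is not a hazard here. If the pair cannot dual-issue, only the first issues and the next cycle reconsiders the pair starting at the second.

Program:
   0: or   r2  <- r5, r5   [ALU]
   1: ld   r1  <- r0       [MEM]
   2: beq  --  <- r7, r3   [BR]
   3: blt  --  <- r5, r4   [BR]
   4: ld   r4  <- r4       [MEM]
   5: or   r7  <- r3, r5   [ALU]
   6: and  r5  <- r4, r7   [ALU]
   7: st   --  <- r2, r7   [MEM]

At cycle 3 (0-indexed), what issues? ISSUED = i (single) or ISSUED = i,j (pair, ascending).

ISSUED = 5

c0: i0,i1 or/ld  pair
c1: i2 beq  no-port BR/BR
c2: i3,i4 blt/ld  pair
c3: i5 or  RAW r7
c4: i6,i7 and/st  pair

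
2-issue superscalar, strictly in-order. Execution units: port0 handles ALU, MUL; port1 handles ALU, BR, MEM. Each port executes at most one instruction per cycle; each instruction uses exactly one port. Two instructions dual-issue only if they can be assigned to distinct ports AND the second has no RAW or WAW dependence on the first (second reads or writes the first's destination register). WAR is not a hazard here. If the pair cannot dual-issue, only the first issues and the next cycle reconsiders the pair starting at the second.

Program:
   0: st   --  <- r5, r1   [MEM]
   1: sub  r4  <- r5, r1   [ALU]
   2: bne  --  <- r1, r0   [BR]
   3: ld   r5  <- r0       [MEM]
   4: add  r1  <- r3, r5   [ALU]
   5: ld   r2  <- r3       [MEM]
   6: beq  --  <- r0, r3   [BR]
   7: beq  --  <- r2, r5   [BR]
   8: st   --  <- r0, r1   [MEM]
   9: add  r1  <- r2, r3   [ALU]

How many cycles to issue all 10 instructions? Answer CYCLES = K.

CYCLES = 7

t=0 i0&i1:st.MEM;sub.ALU ; 2-wide
t=1 i2:bne.BR ; no-port BR/MEM
t=2 i3:ld.MEM ; RAW r5
t=3 i4&i5:add.ALU;ld.MEM ; 2-wide
t=4 i6:beq.BR ; no-port BR/BR
t=5 i7:beq.BR ; no-port BR/MEM
t=6 i8&i9:st.MEM;add.ALU ; 2-wide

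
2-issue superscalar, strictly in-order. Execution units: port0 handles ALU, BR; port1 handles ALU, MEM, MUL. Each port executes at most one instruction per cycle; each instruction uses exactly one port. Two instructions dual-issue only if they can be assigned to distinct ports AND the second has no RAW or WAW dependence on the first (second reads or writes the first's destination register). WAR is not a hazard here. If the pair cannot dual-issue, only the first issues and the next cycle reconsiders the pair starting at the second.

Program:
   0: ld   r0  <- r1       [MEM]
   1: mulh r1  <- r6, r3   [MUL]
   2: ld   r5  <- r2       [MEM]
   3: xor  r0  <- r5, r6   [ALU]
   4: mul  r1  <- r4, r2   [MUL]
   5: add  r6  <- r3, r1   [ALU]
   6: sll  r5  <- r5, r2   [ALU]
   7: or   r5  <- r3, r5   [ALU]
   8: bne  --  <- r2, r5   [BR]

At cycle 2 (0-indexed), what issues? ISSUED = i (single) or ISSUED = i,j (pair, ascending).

ISSUED = 2

  cy0 -> i0 (ld.MEM) no-port MEM/MUL
  cy1 -> i1 (mulh.MUL) no-port MUL/MEM
  cy2 -> i2 (ld.MEM) RAW r5
  cy3 -> i3&i4 (xor.ALU/mul.MUL) pair
  cy4 -> i5&i6 (add.ALU/sll.ALU) pair
  cy5 -> i7 (or.ALU) RAW r5
  cy6 -> i8 (bne.BR) tail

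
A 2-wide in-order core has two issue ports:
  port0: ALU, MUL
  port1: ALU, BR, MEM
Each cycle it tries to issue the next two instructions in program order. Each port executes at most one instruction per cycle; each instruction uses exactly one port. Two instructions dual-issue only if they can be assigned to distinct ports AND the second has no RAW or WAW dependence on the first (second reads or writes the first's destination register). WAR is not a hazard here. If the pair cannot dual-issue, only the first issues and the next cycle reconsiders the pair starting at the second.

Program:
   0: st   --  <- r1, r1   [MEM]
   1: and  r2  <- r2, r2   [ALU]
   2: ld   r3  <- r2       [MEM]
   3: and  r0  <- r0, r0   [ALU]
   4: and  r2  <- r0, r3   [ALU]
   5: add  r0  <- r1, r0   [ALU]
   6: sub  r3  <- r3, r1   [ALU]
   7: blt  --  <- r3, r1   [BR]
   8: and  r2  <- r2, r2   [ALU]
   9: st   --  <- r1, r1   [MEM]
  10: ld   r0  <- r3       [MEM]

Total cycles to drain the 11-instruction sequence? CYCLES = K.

CYCLES = 7

[0] i0+i1  st.MEM;and.ALU  -- pair
[1] i2+i3  ld.MEM;and.ALU  -- pair
[2] i4+i5  and.ALU;add.ALU  -- pair
[3] i6  sub.ALU  -- RAW r3
[4] i7+i8  blt.BR;and.ALU  -- pair
[5] i9  st.MEM  -- no-port MEM/MEM
[6] i10  ld.MEM  -- tail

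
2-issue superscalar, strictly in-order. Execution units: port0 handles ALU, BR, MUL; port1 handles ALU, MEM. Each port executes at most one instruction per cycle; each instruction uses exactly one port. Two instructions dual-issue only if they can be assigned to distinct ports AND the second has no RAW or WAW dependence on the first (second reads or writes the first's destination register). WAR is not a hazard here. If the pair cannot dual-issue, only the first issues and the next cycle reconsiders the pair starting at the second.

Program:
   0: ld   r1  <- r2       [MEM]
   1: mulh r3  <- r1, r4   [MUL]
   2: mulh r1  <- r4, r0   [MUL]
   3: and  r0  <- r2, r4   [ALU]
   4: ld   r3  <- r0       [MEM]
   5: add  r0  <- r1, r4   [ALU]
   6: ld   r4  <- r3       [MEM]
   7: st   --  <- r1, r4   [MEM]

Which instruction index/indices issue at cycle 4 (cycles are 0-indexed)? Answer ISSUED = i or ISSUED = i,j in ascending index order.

ISSUED = 6

[0] i0  ld  -- RAW r1
[1] i1  mulh  -- no-port MUL/MUL
[2] i2,i3  mulh;and  -- pair
[3] i4,i5  ld;add  -- pair
[4] i6  ld  -- no-port MEM/MEM
[5] i7  st  -- tail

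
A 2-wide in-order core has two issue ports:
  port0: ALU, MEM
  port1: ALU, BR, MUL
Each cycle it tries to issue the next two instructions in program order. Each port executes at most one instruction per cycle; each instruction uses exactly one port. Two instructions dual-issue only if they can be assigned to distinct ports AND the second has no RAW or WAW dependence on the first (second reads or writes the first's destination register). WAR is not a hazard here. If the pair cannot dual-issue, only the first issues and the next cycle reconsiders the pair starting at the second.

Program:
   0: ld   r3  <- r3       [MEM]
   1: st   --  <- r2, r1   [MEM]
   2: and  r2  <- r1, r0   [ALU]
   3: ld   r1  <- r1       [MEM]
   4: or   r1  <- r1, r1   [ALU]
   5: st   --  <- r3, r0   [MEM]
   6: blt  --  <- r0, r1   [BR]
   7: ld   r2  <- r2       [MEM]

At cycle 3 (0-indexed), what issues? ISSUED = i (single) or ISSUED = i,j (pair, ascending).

t=0 i0:ld ; no-port MEM/MEM
t=1 i1,i2:st and ; pair
t=2 i3:ld ; RAW+WAW r1
t=3 i4,i5:or st ; pair
t=4 i6,i7:blt ld ; pair

ISSUED = 4,5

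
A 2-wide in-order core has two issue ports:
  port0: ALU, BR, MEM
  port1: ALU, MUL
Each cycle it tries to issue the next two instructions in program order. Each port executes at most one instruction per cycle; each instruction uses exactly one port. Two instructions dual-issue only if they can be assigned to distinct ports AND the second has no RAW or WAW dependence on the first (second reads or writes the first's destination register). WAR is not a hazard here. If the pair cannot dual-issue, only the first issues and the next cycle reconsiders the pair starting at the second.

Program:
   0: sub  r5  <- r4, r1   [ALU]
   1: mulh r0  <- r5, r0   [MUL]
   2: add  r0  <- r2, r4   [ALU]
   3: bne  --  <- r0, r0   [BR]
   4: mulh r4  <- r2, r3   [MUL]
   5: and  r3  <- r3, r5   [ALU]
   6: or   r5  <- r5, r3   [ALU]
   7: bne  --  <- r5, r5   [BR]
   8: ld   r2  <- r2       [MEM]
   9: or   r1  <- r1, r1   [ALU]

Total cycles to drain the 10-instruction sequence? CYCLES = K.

t=0 i0:sub ; RAW r5
t=1 i1:mulh ; WAW r0
t=2 i2:add ; RAW r0
t=3 i3/i4:bne mulh ; 2-wide
t=4 i5:and ; RAW r3
t=5 i6:or ; RAW r5
t=6 i7:bne ; no-port BR/MEM
t=7 i8/i9:ld or ; 2-wide

CYCLES = 8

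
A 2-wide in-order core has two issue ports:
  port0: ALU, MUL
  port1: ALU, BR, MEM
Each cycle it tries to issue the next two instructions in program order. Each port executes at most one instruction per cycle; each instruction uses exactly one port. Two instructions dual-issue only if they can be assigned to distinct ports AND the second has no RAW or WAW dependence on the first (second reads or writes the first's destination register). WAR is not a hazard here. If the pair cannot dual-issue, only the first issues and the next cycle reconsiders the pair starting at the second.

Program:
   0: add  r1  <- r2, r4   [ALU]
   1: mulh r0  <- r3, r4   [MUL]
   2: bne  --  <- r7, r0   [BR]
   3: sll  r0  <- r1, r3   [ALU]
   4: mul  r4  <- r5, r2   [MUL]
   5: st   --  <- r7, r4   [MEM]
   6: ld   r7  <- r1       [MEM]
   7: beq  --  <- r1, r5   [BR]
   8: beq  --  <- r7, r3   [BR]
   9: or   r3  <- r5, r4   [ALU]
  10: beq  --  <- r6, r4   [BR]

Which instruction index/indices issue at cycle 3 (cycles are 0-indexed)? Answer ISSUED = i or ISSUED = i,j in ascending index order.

ISSUED = 5

#0 head=0: add mulh i0&i1 pair
#1 head=2: bne sll i2&i3 pair
#2 head=4: mul i4 RAW r4
#3 head=5: st i5 no-port MEM/MEM
#4 head=6: ld i6 no-port MEM/BR
#5 head=7: beq i7 no-port BR/BR
#6 head=8: beq or i8&i9 pair
#7 head=10: beq i10 tail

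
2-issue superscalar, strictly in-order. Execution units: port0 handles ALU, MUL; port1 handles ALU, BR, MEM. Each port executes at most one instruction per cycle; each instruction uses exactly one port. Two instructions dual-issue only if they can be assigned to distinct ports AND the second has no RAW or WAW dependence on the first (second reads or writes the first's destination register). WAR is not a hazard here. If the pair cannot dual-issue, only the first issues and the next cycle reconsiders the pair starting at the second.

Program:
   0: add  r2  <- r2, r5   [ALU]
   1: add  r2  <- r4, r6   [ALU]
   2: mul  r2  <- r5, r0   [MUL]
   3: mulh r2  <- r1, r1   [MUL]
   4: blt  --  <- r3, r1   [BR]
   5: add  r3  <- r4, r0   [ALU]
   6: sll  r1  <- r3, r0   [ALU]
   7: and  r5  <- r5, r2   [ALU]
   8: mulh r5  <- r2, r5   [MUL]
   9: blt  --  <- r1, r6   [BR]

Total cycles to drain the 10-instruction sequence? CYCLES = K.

  cy0 -> i0 (add) WAW r2
  cy1 -> i1 (add) WAW r2
  cy2 -> i2 (mul) no-port MUL/MUL
  cy3 -> i3&i4 (mulh+blt) pair
  cy4 -> i5 (add) RAW r3
  cy5 -> i6&i7 (sll+and) pair
  cy6 -> i8&i9 (mulh+blt) pair

CYCLES = 7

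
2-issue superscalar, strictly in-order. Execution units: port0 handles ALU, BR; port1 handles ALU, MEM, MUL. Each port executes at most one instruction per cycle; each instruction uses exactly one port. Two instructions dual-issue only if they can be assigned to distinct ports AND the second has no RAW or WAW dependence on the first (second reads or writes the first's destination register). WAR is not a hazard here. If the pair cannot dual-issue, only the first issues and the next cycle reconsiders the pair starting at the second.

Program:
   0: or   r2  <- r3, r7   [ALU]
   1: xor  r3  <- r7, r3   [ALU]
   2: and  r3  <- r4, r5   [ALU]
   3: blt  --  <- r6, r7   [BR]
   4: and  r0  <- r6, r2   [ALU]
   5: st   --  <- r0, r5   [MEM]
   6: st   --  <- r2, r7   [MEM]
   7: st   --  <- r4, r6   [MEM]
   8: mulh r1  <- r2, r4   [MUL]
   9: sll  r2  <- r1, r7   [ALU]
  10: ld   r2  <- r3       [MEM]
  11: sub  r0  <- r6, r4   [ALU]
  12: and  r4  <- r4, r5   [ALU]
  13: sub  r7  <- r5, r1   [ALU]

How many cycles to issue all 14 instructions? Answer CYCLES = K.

0. or+xor @i0&i1  | dual
1. and+blt @i2&i3  | dual
2. and @i4  | RAW r0
3. st @i5  | no-port MEM/MEM
4. st @i6  | no-port MEM/MEM
5. st @i7  | no-port MEM/MUL
6. mulh @i8  | RAW r1
7. sll @i9  | WAW r2
8. ld+sub @i10&i11  | dual
9. and+sub @i12&i13  | dual

CYCLES = 10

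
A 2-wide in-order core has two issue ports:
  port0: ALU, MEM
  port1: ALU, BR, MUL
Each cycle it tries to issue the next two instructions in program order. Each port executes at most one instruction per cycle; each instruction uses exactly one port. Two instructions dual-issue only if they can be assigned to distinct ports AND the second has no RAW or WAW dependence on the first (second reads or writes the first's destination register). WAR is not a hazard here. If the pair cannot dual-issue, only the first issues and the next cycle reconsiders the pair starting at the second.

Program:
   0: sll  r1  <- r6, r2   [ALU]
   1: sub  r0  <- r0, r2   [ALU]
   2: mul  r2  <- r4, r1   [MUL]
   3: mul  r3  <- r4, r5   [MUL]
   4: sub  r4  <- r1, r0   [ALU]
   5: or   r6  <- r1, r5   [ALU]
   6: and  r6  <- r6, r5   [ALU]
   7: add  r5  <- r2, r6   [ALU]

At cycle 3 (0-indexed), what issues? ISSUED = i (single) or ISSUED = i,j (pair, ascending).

ISSUED = 5

c0: i0,i1 sll+sub  dual
c1: i2 mul  no-port MUL/MUL
c2: i3,i4 mul+sub  dual
c3: i5 or  RAW+WAW r6
c4: i6 and  RAW r6
c5: i7 add  tail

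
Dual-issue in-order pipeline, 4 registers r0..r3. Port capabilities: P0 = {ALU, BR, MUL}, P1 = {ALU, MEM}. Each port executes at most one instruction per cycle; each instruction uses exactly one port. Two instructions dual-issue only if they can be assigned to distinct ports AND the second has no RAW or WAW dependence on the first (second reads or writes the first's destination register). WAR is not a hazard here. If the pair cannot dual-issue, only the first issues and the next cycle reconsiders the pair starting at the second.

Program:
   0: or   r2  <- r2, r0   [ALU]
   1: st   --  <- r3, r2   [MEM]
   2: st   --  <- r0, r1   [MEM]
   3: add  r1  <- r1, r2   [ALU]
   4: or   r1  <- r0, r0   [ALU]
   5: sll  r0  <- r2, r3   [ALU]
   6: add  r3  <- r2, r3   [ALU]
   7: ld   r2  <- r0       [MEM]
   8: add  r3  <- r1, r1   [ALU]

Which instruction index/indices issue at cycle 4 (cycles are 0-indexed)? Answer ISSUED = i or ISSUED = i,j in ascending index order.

[0] i0  or.ALU  -- RAW r2
[1] i1  st.MEM  -- no-port MEM/MEM
[2] i2,i3  st.MEM add.ALU  -- pair
[3] i4,i5  or.ALU sll.ALU  -- pair
[4] i6,i7  add.ALU ld.MEM  -- pair
[5] i8  add.ALU  -- tail

ISSUED = 6,7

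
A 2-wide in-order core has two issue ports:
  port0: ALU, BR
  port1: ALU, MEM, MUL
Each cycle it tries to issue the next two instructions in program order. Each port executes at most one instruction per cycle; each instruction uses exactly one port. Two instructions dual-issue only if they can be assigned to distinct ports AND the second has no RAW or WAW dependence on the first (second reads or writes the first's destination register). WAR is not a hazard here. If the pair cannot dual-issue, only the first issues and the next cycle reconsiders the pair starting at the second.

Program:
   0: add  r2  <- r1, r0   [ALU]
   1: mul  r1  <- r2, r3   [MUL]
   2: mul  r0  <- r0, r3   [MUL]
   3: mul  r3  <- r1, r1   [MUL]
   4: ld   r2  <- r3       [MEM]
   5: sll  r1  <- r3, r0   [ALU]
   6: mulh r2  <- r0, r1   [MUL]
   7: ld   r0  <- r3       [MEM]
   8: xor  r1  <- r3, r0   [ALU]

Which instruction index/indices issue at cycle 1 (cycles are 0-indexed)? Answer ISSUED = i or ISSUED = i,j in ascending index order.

0. add.ALU @i0  | RAW r2
1. mul.MUL @i1  | no-port MUL/MUL
2. mul.MUL @i2  | no-port MUL/MUL
3. mul.MUL @i3  | no-port MUL/MEM
4. ld.MEM/sll.ALU @i4,i5  | 2-wide
5. mulh.MUL @i6  | no-port MUL/MEM
6. ld.MEM @i7  | RAW r0
7. xor.ALU @i8  | tail

ISSUED = 1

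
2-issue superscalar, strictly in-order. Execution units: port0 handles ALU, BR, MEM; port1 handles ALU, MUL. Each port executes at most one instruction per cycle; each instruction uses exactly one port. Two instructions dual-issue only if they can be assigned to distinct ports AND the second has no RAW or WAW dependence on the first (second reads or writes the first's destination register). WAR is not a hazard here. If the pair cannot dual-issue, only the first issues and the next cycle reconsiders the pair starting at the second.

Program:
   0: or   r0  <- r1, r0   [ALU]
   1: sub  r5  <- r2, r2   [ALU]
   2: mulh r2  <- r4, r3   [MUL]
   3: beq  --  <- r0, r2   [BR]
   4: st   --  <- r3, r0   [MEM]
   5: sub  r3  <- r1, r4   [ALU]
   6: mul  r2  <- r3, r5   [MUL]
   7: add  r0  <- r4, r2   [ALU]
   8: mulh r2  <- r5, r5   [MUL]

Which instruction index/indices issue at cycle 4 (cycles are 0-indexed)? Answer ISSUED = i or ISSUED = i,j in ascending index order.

ISSUED = 6

[0] i0&i1  or.ALU/sub.ALU  -- pair
[1] i2  mulh.MUL  -- RAW r2
[2] i3  beq.BR  -- no-port BR/MEM
[3] i4&i5  st.MEM/sub.ALU  -- pair
[4] i6  mul.MUL  -- RAW r2
[5] i7&i8  add.ALU/mulh.MUL  -- pair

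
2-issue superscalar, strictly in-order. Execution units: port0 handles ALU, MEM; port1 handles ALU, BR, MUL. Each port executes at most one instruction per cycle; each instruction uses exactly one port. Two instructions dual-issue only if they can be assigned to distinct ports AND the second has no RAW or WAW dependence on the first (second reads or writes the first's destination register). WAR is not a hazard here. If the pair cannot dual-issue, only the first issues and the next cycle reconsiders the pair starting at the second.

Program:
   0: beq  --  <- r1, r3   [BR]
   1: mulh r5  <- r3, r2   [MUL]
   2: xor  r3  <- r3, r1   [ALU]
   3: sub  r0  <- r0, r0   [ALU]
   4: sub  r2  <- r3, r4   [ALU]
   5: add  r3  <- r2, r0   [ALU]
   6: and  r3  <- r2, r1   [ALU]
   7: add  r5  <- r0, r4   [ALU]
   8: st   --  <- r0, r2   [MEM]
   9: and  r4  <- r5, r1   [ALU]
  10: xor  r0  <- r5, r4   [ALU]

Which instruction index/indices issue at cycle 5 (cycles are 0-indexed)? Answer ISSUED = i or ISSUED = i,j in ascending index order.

ISSUED = 8,9

0. beq.BR @i0  | no-port BR/MUL
1. mulh.MUL;xor.ALU @i1/i2  | dual
2. sub.ALU;sub.ALU @i3/i4  | dual
3. add.ALU @i5  | WAW r3
4. and.ALU;add.ALU @i6/i7  | dual
5. st.MEM;and.ALU @i8/i9  | dual
6. xor.ALU @i10  | tail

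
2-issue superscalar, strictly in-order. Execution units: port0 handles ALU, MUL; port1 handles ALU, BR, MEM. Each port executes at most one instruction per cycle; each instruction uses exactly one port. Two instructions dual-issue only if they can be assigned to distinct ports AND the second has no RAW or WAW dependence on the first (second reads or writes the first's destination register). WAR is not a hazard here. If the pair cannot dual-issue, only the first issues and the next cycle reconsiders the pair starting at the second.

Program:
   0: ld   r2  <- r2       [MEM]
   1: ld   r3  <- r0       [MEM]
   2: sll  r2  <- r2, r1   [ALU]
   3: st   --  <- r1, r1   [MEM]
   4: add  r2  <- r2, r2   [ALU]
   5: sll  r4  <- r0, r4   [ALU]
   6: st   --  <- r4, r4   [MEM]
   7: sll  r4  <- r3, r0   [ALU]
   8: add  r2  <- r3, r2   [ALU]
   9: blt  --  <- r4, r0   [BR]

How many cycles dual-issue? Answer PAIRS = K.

#0 head=0: ld.MEM i0 no-port MEM/MEM
#1 head=1: ld.MEM+sll.ALU i1,i2 2-wide
#2 head=3: st.MEM+add.ALU i3,i4 2-wide
#3 head=5: sll.ALU i5 RAW r4
#4 head=6: st.MEM+sll.ALU i6,i7 2-wide
#5 head=8: add.ALU+blt.BR i8,i9 2-wide

PAIRS = 4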